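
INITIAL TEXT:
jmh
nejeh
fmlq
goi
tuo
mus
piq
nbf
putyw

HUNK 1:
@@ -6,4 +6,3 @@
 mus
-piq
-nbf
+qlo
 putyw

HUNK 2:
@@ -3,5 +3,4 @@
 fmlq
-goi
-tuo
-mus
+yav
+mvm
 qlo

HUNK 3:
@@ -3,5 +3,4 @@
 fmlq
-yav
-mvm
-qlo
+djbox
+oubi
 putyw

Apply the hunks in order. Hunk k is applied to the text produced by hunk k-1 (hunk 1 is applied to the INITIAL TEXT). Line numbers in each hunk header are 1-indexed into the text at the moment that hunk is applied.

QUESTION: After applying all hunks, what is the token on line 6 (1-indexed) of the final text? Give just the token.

Answer: putyw

Derivation:
Hunk 1: at line 6 remove [piq,nbf] add [qlo] -> 8 lines: jmh nejeh fmlq goi tuo mus qlo putyw
Hunk 2: at line 3 remove [goi,tuo,mus] add [yav,mvm] -> 7 lines: jmh nejeh fmlq yav mvm qlo putyw
Hunk 3: at line 3 remove [yav,mvm,qlo] add [djbox,oubi] -> 6 lines: jmh nejeh fmlq djbox oubi putyw
Final line 6: putyw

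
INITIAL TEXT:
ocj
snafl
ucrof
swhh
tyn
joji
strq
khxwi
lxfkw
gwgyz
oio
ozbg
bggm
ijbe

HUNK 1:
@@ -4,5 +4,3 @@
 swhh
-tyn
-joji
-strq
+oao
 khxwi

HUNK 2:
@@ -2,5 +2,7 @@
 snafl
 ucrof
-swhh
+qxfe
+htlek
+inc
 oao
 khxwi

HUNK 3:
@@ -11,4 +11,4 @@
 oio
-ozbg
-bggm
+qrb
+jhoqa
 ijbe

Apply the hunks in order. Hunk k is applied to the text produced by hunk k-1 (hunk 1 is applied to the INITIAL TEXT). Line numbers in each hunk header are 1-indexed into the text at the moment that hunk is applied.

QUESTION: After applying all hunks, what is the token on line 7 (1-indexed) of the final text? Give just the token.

Answer: oao

Derivation:
Hunk 1: at line 4 remove [tyn,joji,strq] add [oao] -> 12 lines: ocj snafl ucrof swhh oao khxwi lxfkw gwgyz oio ozbg bggm ijbe
Hunk 2: at line 2 remove [swhh] add [qxfe,htlek,inc] -> 14 lines: ocj snafl ucrof qxfe htlek inc oao khxwi lxfkw gwgyz oio ozbg bggm ijbe
Hunk 3: at line 11 remove [ozbg,bggm] add [qrb,jhoqa] -> 14 lines: ocj snafl ucrof qxfe htlek inc oao khxwi lxfkw gwgyz oio qrb jhoqa ijbe
Final line 7: oao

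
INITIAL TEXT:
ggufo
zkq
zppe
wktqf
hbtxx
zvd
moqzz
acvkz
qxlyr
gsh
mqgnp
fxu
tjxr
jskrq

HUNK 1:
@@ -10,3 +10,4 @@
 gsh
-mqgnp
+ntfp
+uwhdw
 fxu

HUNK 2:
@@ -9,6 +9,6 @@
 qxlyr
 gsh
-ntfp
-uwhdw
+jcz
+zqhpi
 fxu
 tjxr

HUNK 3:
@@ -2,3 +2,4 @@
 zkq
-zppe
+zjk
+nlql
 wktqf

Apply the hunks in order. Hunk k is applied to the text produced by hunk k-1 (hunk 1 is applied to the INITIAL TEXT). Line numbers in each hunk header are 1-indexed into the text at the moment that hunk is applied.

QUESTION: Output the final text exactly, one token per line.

Answer: ggufo
zkq
zjk
nlql
wktqf
hbtxx
zvd
moqzz
acvkz
qxlyr
gsh
jcz
zqhpi
fxu
tjxr
jskrq

Derivation:
Hunk 1: at line 10 remove [mqgnp] add [ntfp,uwhdw] -> 15 lines: ggufo zkq zppe wktqf hbtxx zvd moqzz acvkz qxlyr gsh ntfp uwhdw fxu tjxr jskrq
Hunk 2: at line 9 remove [ntfp,uwhdw] add [jcz,zqhpi] -> 15 lines: ggufo zkq zppe wktqf hbtxx zvd moqzz acvkz qxlyr gsh jcz zqhpi fxu tjxr jskrq
Hunk 3: at line 2 remove [zppe] add [zjk,nlql] -> 16 lines: ggufo zkq zjk nlql wktqf hbtxx zvd moqzz acvkz qxlyr gsh jcz zqhpi fxu tjxr jskrq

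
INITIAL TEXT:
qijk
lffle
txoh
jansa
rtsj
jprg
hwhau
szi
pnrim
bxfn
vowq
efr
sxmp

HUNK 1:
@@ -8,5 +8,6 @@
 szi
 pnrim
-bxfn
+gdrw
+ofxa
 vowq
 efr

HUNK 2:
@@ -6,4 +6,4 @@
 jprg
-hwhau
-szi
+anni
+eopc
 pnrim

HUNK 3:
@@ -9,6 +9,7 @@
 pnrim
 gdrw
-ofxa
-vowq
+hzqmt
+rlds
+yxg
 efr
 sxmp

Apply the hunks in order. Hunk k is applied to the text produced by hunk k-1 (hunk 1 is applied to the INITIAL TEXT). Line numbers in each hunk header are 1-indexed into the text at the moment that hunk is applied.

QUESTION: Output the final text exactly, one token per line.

Hunk 1: at line 8 remove [bxfn] add [gdrw,ofxa] -> 14 lines: qijk lffle txoh jansa rtsj jprg hwhau szi pnrim gdrw ofxa vowq efr sxmp
Hunk 2: at line 6 remove [hwhau,szi] add [anni,eopc] -> 14 lines: qijk lffle txoh jansa rtsj jprg anni eopc pnrim gdrw ofxa vowq efr sxmp
Hunk 3: at line 9 remove [ofxa,vowq] add [hzqmt,rlds,yxg] -> 15 lines: qijk lffle txoh jansa rtsj jprg anni eopc pnrim gdrw hzqmt rlds yxg efr sxmp

Answer: qijk
lffle
txoh
jansa
rtsj
jprg
anni
eopc
pnrim
gdrw
hzqmt
rlds
yxg
efr
sxmp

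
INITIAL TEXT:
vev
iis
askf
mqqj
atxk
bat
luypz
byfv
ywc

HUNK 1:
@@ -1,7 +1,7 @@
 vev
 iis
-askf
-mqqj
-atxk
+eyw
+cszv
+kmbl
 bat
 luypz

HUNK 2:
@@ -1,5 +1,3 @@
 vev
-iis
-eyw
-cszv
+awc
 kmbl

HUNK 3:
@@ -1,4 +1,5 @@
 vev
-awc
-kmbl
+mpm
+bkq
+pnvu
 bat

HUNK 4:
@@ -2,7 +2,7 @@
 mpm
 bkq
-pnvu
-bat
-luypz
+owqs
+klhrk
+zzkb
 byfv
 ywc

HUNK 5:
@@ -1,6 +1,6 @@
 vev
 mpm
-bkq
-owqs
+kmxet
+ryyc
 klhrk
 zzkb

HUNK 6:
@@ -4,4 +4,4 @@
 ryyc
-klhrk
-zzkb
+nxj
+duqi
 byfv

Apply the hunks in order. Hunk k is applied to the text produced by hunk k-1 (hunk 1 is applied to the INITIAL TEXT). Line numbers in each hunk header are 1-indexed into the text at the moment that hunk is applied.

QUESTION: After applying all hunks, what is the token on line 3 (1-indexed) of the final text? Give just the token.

Answer: kmxet

Derivation:
Hunk 1: at line 1 remove [askf,mqqj,atxk] add [eyw,cszv,kmbl] -> 9 lines: vev iis eyw cszv kmbl bat luypz byfv ywc
Hunk 2: at line 1 remove [iis,eyw,cszv] add [awc] -> 7 lines: vev awc kmbl bat luypz byfv ywc
Hunk 3: at line 1 remove [awc,kmbl] add [mpm,bkq,pnvu] -> 8 lines: vev mpm bkq pnvu bat luypz byfv ywc
Hunk 4: at line 2 remove [pnvu,bat,luypz] add [owqs,klhrk,zzkb] -> 8 lines: vev mpm bkq owqs klhrk zzkb byfv ywc
Hunk 5: at line 1 remove [bkq,owqs] add [kmxet,ryyc] -> 8 lines: vev mpm kmxet ryyc klhrk zzkb byfv ywc
Hunk 6: at line 4 remove [klhrk,zzkb] add [nxj,duqi] -> 8 lines: vev mpm kmxet ryyc nxj duqi byfv ywc
Final line 3: kmxet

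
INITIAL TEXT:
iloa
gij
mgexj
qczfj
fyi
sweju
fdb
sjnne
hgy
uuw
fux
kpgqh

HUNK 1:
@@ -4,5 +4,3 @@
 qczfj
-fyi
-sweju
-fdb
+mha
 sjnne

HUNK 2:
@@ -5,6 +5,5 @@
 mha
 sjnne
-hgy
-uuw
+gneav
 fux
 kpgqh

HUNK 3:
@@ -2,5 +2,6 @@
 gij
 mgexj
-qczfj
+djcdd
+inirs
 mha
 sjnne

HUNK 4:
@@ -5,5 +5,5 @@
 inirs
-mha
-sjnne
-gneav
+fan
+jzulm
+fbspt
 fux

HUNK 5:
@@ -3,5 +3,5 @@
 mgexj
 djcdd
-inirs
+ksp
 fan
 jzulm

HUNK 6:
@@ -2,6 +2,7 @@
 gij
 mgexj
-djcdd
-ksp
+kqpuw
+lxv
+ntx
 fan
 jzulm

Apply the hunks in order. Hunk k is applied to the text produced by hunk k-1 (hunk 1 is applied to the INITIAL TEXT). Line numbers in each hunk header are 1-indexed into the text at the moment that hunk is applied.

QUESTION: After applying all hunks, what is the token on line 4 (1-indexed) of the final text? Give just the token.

Answer: kqpuw

Derivation:
Hunk 1: at line 4 remove [fyi,sweju,fdb] add [mha] -> 10 lines: iloa gij mgexj qczfj mha sjnne hgy uuw fux kpgqh
Hunk 2: at line 5 remove [hgy,uuw] add [gneav] -> 9 lines: iloa gij mgexj qczfj mha sjnne gneav fux kpgqh
Hunk 3: at line 2 remove [qczfj] add [djcdd,inirs] -> 10 lines: iloa gij mgexj djcdd inirs mha sjnne gneav fux kpgqh
Hunk 4: at line 5 remove [mha,sjnne,gneav] add [fan,jzulm,fbspt] -> 10 lines: iloa gij mgexj djcdd inirs fan jzulm fbspt fux kpgqh
Hunk 5: at line 3 remove [inirs] add [ksp] -> 10 lines: iloa gij mgexj djcdd ksp fan jzulm fbspt fux kpgqh
Hunk 6: at line 2 remove [djcdd,ksp] add [kqpuw,lxv,ntx] -> 11 lines: iloa gij mgexj kqpuw lxv ntx fan jzulm fbspt fux kpgqh
Final line 4: kqpuw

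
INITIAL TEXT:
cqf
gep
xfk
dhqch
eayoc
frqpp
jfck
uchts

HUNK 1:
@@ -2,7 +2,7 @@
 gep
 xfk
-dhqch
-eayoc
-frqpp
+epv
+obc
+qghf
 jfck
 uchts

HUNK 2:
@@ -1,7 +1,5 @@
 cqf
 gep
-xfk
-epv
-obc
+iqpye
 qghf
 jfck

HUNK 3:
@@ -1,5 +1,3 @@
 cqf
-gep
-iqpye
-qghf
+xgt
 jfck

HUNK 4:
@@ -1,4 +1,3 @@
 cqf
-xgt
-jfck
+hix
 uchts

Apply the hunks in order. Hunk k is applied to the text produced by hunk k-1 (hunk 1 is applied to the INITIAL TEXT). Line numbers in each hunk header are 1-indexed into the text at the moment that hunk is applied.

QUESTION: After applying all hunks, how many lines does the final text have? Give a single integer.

Answer: 3

Derivation:
Hunk 1: at line 2 remove [dhqch,eayoc,frqpp] add [epv,obc,qghf] -> 8 lines: cqf gep xfk epv obc qghf jfck uchts
Hunk 2: at line 1 remove [xfk,epv,obc] add [iqpye] -> 6 lines: cqf gep iqpye qghf jfck uchts
Hunk 3: at line 1 remove [gep,iqpye,qghf] add [xgt] -> 4 lines: cqf xgt jfck uchts
Hunk 4: at line 1 remove [xgt,jfck] add [hix] -> 3 lines: cqf hix uchts
Final line count: 3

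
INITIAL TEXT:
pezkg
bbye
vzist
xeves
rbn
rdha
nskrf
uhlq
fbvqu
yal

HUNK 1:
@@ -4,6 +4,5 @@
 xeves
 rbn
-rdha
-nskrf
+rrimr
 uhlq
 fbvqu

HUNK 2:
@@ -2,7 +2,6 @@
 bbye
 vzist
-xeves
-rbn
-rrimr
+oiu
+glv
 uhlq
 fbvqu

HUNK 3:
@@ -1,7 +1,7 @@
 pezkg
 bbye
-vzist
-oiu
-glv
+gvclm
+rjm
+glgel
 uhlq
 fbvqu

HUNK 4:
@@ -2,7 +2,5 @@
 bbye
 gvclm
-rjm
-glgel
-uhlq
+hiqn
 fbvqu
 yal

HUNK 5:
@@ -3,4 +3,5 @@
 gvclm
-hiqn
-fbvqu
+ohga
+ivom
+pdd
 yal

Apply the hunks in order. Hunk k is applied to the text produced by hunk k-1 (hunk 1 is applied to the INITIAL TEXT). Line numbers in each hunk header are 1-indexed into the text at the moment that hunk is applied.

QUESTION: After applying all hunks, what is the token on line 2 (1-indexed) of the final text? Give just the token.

Hunk 1: at line 4 remove [rdha,nskrf] add [rrimr] -> 9 lines: pezkg bbye vzist xeves rbn rrimr uhlq fbvqu yal
Hunk 2: at line 2 remove [xeves,rbn,rrimr] add [oiu,glv] -> 8 lines: pezkg bbye vzist oiu glv uhlq fbvqu yal
Hunk 3: at line 1 remove [vzist,oiu,glv] add [gvclm,rjm,glgel] -> 8 lines: pezkg bbye gvclm rjm glgel uhlq fbvqu yal
Hunk 4: at line 2 remove [rjm,glgel,uhlq] add [hiqn] -> 6 lines: pezkg bbye gvclm hiqn fbvqu yal
Hunk 5: at line 3 remove [hiqn,fbvqu] add [ohga,ivom,pdd] -> 7 lines: pezkg bbye gvclm ohga ivom pdd yal
Final line 2: bbye

Answer: bbye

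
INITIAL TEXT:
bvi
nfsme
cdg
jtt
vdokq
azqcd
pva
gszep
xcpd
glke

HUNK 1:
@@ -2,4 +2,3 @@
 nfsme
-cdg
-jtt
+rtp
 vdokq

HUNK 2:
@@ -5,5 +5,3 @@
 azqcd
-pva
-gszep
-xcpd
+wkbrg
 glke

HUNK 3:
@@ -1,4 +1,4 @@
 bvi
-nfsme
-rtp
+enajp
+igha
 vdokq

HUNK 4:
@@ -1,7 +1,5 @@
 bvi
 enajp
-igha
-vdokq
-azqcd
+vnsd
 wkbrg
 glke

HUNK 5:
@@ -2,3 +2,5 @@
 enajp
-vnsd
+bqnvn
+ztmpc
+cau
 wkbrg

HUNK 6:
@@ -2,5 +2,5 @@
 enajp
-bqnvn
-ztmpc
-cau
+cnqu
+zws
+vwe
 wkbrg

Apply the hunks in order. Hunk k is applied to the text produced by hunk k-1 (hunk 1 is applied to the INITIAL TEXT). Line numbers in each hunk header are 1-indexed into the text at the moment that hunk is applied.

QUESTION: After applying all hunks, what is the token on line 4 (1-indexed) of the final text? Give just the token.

Hunk 1: at line 2 remove [cdg,jtt] add [rtp] -> 9 lines: bvi nfsme rtp vdokq azqcd pva gszep xcpd glke
Hunk 2: at line 5 remove [pva,gszep,xcpd] add [wkbrg] -> 7 lines: bvi nfsme rtp vdokq azqcd wkbrg glke
Hunk 3: at line 1 remove [nfsme,rtp] add [enajp,igha] -> 7 lines: bvi enajp igha vdokq azqcd wkbrg glke
Hunk 4: at line 1 remove [igha,vdokq,azqcd] add [vnsd] -> 5 lines: bvi enajp vnsd wkbrg glke
Hunk 5: at line 2 remove [vnsd] add [bqnvn,ztmpc,cau] -> 7 lines: bvi enajp bqnvn ztmpc cau wkbrg glke
Hunk 6: at line 2 remove [bqnvn,ztmpc,cau] add [cnqu,zws,vwe] -> 7 lines: bvi enajp cnqu zws vwe wkbrg glke
Final line 4: zws

Answer: zws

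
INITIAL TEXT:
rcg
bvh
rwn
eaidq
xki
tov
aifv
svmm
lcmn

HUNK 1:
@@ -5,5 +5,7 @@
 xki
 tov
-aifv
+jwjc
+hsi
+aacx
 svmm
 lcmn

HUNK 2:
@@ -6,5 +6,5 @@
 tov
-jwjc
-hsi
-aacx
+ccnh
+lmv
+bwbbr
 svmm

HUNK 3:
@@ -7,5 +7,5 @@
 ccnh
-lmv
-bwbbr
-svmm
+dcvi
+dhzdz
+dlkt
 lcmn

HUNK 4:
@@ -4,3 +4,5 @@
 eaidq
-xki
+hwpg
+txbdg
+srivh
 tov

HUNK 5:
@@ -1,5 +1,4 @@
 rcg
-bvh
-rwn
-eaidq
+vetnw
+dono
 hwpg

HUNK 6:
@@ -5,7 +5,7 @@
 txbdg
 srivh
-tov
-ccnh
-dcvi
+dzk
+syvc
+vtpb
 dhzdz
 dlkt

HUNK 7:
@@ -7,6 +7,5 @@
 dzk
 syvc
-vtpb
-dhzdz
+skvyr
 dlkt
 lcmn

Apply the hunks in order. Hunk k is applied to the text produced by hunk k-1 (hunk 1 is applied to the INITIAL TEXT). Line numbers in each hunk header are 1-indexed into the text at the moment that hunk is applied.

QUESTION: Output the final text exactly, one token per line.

Answer: rcg
vetnw
dono
hwpg
txbdg
srivh
dzk
syvc
skvyr
dlkt
lcmn

Derivation:
Hunk 1: at line 5 remove [aifv] add [jwjc,hsi,aacx] -> 11 lines: rcg bvh rwn eaidq xki tov jwjc hsi aacx svmm lcmn
Hunk 2: at line 6 remove [jwjc,hsi,aacx] add [ccnh,lmv,bwbbr] -> 11 lines: rcg bvh rwn eaidq xki tov ccnh lmv bwbbr svmm lcmn
Hunk 3: at line 7 remove [lmv,bwbbr,svmm] add [dcvi,dhzdz,dlkt] -> 11 lines: rcg bvh rwn eaidq xki tov ccnh dcvi dhzdz dlkt lcmn
Hunk 4: at line 4 remove [xki] add [hwpg,txbdg,srivh] -> 13 lines: rcg bvh rwn eaidq hwpg txbdg srivh tov ccnh dcvi dhzdz dlkt lcmn
Hunk 5: at line 1 remove [bvh,rwn,eaidq] add [vetnw,dono] -> 12 lines: rcg vetnw dono hwpg txbdg srivh tov ccnh dcvi dhzdz dlkt lcmn
Hunk 6: at line 5 remove [tov,ccnh,dcvi] add [dzk,syvc,vtpb] -> 12 lines: rcg vetnw dono hwpg txbdg srivh dzk syvc vtpb dhzdz dlkt lcmn
Hunk 7: at line 7 remove [vtpb,dhzdz] add [skvyr] -> 11 lines: rcg vetnw dono hwpg txbdg srivh dzk syvc skvyr dlkt lcmn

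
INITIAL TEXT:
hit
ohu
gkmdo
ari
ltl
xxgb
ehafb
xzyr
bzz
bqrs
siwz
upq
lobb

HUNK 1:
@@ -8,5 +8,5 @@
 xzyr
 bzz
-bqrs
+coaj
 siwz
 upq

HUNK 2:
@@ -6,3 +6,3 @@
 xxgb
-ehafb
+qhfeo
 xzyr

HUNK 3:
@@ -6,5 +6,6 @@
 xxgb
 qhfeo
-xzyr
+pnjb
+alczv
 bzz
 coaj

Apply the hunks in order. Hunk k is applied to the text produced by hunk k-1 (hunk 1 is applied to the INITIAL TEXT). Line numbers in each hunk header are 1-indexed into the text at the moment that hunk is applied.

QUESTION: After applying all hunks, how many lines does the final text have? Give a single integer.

Answer: 14

Derivation:
Hunk 1: at line 8 remove [bqrs] add [coaj] -> 13 lines: hit ohu gkmdo ari ltl xxgb ehafb xzyr bzz coaj siwz upq lobb
Hunk 2: at line 6 remove [ehafb] add [qhfeo] -> 13 lines: hit ohu gkmdo ari ltl xxgb qhfeo xzyr bzz coaj siwz upq lobb
Hunk 3: at line 6 remove [xzyr] add [pnjb,alczv] -> 14 lines: hit ohu gkmdo ari ltl xxgb qhfeo pnjb alczv bzz coaj siwz upq lobb
Final line count: 14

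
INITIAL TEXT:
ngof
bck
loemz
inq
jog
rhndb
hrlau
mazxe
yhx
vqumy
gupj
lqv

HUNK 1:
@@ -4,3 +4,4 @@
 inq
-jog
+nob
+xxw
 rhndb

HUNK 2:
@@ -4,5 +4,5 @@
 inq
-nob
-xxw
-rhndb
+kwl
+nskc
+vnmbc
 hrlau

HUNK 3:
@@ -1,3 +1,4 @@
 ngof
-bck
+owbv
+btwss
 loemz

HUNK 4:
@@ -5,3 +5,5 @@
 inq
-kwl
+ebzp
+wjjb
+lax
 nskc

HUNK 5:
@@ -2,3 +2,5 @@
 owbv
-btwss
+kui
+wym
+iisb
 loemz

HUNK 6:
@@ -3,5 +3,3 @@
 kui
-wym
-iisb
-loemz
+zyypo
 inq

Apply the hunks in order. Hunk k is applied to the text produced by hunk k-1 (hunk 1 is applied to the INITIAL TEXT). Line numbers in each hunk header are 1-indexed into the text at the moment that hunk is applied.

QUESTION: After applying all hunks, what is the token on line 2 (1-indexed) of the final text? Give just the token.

Answer: owbv

Derivation:
Hunk 1: at line 4 remove [jog] add [nob,xxw] -> 13 lines: ngof bck loemz inq nob xxw rhndb hrlau mazxe yhx vqumy gupj lqv
Hunk 2: at line 4 remove [nob,xxw,rhndb] add [kwl,nskc,vnmbc] -> 13 lines: ngof bck loemz inq kwl nskc vnmbc hrlau mazxe yhx vqumy gupj lqv
Hunk 3: at line 1 remove [bck] add [owbv,btwss] -> 14 lines: ngof owbv btwss loemz inq kwl nskc vnmbc hrlau mazxe yhx vqumy gupj lqv
Hunk 4: at line 5 remove [kwl] add [ebzp,wjjb,lax] -> 16 lines: ngof owbv btwss loemz inq ebzp wjjb lax nskc vnmbc hrlau mazxe yhx vqumy gupj lqv
Hunk 5: at line 2 remove [btwss] add [kui,wym,iisb] -> 18 lines: ngof owbv kui wym iisb loemz inq ebzp wjjb lax nskc vnmbc hrlau mazxe yhx vqumy gupj lqv
Hunk 6: at line 3 remove [wym,iisb,loemz] add [zyypo] -> 16 lines: ngof owbv kui zyypo inq ebzp wjjb lax nskc vnmbc hrlau mazxe yhx vqumy gupj lqv
Final line 2: owbv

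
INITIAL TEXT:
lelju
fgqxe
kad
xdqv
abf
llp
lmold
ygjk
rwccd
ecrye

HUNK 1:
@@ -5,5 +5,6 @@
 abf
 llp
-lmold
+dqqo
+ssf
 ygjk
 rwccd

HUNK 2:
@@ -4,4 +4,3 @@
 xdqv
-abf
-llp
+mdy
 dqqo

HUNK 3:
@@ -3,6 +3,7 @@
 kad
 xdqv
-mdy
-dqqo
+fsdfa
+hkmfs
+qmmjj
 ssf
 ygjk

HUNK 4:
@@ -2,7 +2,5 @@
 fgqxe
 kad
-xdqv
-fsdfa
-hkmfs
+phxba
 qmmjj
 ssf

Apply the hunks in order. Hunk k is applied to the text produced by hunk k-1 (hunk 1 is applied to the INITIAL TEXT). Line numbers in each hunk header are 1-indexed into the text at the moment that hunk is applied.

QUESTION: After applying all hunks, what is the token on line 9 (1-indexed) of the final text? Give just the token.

Hunk 1: at line 5 remove [lmold] add [dqqo,ssf] -> 11 lines: lelju fgqxe kad xdqv abf llp dqqo ssf ygjk rwccd ecrye
Hunk 2: at line 4 remove [abf,llp] add [mdy] -> 10 lines: lelju fgqxe kad xdqv mdy dqqo ssf ygjk rwccd ecrye
Hunk 3: at line 3 remove [mdy,dqqo] add [fsdfa,hkmfs,qmmjj] -> 11 lines: lelju fgqxe kad xdqv fsdfa hkmfs qmmjj ssf ygjk rwccd ecrye
Hunk 4: at line 2 remove [xdqv,fsdfa,hkmfs] add [phxba] -> 9 lines: lelju fgqxe kad phxba qmmjj ssf ygjk rwccd ecrye
Final line 9: ecrye

Answer: ecrye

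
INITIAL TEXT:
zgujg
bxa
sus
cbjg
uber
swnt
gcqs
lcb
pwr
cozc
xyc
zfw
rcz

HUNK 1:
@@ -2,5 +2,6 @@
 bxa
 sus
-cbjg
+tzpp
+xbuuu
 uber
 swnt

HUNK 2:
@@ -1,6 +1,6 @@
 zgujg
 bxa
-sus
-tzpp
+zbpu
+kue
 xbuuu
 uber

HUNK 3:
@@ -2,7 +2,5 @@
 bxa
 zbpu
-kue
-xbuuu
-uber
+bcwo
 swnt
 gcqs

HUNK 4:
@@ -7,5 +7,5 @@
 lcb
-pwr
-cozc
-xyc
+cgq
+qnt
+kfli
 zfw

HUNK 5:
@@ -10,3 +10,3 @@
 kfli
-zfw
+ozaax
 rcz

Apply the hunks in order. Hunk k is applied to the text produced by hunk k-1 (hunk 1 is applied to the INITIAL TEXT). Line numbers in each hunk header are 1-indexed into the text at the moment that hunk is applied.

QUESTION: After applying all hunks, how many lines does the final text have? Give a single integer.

Hunk 1: at line 2 remove [cbjg] add [tzpp,xbuuu] -> 14 lines: zgujg bxa sus tzpp xbuuu uber swnt gcqs lcb pwr cozc xyc zfw rcz
Hunk 2: at line 1 remove [sus,tzpp] add [zbpu,kue] -> 14 lines: zgujg bxa zbpu kue xbuuu uber swnt gcqs lcb pwr cozc xyc zfw rcz
Hunk 3: at line 2 remove [kue,xbuuu,uber] add [bcwo] -> 12 lines: zgujg bxa zbpu bcwo swnt gcqs lcb pwr cozc xyc zfw rcz
Hunk 4: at line 7 remove [pwr,cozc,xyc] add [cgq,qnt,kfli] -> 12 lines: zgujg bxa zbpu bcwo swnt gcqs lcb cgq qnt kfli zfw rcz
Hunk 5: at line 10 remove [zfw] add [ozaax] -> 12 lines: zgujg bxa zbpu bcwo swnt gcqs lcb cgq qnt kfli ozaax rcz
Final line count: 12

Answer: 12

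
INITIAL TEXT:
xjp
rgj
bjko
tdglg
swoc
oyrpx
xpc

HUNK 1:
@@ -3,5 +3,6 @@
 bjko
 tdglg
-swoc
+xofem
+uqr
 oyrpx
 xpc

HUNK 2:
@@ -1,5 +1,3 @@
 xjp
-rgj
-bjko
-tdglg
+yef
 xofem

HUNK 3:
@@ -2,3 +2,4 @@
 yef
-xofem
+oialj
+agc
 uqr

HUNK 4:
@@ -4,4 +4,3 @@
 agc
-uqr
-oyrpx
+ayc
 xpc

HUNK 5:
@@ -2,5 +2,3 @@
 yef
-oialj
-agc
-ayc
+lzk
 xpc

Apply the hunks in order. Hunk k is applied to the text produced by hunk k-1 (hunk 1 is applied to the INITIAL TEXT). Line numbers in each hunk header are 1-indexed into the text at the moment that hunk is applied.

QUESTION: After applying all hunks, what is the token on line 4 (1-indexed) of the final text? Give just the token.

Hunk 1: at line 3 remove [swoc] add [xofem,uqr] -> 8 lines: xjp rgj bjko tdglg xofem uqr oyrpx xpc
Hunk 2: at line 1 remove [rgj,bjko,tdglg] add [yef] -> 6 lines: xjp yef xofem uqr oyrpx xpc
Hunk 3: at line 2 remove [xofem] add [oialj,agc] -> 7 lines: xjp yef oialj agc uqr oyrpx xpc
Hunk 4: at line 4 remove [uqr,oyrpx] add [ayc] -> 6 lines: xjp yef oialj agc ayc xpc
Hunk 5: at line 2 remove [oialj,agc,ayc] add [lzk] -> 4 lines: xjp yef lzk xpc
Final line 4: xpc

Answer: xpc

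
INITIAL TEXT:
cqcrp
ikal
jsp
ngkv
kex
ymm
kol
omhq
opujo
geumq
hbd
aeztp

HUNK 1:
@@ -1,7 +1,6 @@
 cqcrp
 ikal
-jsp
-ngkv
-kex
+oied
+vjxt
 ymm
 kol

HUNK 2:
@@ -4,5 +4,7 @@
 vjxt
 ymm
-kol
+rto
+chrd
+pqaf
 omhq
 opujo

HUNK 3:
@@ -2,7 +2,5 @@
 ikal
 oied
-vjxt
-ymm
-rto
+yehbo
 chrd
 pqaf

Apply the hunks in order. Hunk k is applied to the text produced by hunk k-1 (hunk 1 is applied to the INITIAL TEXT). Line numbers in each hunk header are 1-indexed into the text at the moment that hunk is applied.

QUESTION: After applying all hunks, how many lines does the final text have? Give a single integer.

Hunk 1: at line 1 remove [jsp,ngkv,kex] add [oied,vjxt] -> 11 lines: cqcrp ikal oied vjxt ymm kol omhq opujo geumq hbd aeztp
Hunk 2: at line 4 remove [kol] add [rto,chrd,pqaf] -> 13 lines: cqcrp ikal oied vjxt ymm rto chrd pqaf omhq opujo geumq hbd aeztp
Hunk 3: at line 2 remove [vjxt,ymm,rto] add [yehbo] -> 11 lines: cqcrp ikal oied yehbo chrd pqaf omhq opujo geumq hbd aeztp
Final line count: 11

Answer: 11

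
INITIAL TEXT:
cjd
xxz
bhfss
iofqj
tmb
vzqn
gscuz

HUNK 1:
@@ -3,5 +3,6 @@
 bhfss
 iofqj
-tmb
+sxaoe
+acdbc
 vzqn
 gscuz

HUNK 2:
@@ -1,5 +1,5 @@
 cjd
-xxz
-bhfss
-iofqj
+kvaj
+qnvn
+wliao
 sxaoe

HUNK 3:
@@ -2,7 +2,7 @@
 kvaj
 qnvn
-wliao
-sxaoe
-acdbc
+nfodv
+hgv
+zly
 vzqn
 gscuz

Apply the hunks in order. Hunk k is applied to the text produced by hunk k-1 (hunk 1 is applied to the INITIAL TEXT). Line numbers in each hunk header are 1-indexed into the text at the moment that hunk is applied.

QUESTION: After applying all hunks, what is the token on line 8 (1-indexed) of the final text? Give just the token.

Answer: gscuz

Derivation:
Hunk 1: at line 3 remove [tmb] add [sxaoe,acdbc] -> 8 lines: cjd xxz bhfss iofqj sxaoe acdbc vzqn gscuz
Hunk 2: at line 1 remove [xxz,bhfss,iofqj] add [kvaj,qnvn,wliao] -> 8 lines: cjd kvaj qnvn wliao sxaoe acdbc vzqn gscuz
Hunk 3: at line 2 remove [wliao,sxaoe,acdbc] add [nfodv,hgv,zly] -> 8 lines: cjd kvaj qnvn nfodv hgv zly vzqn gscuz
Final line 8: gscuz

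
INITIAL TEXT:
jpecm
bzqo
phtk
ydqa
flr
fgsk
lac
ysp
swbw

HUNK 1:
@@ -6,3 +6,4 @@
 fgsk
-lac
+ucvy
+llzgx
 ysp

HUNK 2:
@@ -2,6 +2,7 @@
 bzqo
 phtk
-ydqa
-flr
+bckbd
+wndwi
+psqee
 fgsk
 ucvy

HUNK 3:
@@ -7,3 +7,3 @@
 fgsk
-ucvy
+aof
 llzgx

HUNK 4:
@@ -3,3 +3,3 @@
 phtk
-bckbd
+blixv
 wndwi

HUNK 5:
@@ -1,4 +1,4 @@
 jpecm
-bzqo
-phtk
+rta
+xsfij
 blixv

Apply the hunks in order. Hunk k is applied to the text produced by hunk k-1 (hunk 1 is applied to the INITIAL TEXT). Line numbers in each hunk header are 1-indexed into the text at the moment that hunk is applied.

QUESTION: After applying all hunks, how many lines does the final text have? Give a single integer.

Hunk 1: at line 6 remove [lac] add [ucvy,llzgx] -> 10 lines: jpecm bzqo phtk ydqa flr fgsk ucvy llzgx ysp swbw
Hunk 2: at line 2 remove [ydqa,flr] add [bckbd,wndwi,psqee] -> 11 lines: jpecm bzqo phtk bckbd wndwi psqee fgsk ucvy llzgx ysp swbw
Hunk 3: at line 7 remove [ucvy] add [aof] -> 11 lines: jpecm bzqo phtk bckbd wndwi psqee fgsk aof llzgx ysp swbw
Hunk 4: at line 3 remove [bckbd] add [blixv] -> 11 lines: jpecm bzqo phtk blixv wndwi psqee fgsk aof llzgx ysp swbw
Hunk 5: at line 1 remove [bzqo,phtk] add [rta,xsfij] -> 11 lines: jpecm rta xsfij blixv wndwi psqee fgsk aof llzgx ysp swbw
Final line count: 11

Answer: 11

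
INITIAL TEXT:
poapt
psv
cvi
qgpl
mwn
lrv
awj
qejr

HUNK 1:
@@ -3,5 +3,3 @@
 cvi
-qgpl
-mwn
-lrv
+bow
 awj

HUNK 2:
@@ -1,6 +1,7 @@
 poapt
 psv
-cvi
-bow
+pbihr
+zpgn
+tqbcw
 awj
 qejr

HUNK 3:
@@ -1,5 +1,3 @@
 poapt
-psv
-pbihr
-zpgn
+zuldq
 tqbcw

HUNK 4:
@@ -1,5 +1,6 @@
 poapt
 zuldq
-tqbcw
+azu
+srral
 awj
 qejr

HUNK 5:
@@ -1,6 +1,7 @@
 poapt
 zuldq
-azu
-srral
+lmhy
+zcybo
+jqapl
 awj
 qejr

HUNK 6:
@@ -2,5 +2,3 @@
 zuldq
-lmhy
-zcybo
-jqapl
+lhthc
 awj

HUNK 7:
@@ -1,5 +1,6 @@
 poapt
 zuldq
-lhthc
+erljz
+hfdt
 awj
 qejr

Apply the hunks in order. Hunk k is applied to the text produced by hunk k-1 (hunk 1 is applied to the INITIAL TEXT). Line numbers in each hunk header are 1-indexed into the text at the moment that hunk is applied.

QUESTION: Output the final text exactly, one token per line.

Answer: poapt
zuldq
erljz
hfdt
awj
qejr

Derivation:
Hunk 1: at line 3 remove [qgpl,mwn,lrv] add [bow] -> 6 lines: poapt psv cvi bow awj qejr
Hunk 2: at line 1 remove [cvi,bow] add [pbihr,zpgn,tqbcw] -> 7 lines: poapt psv pbihr zpgn tqbcw awj qejr
Hunk 3: at line 1 remove [psv,pbihr,zpgn] add [zuldq] -> 5 lines: poapt zuldq tqbcw awj qejr
Hunk 4: at line 1 remove [tqbcw] add [azu,srral] -> 6 lines: poapt zuldq azu srral awj qejr
Hunk 5: at line 1 remove [azu,srral] add [lmhy,zcybo,jqapl] -> 7 lines: poapt zuldq lmhy zcybo jqapl awj qejr
Hunk 6: at line 2 remove [lmhy,zcybo,jqapl] add [lhthc] -> 5 lines: poapt zuldq lhthc awj qejr
Hunk 7: at line 1 remove [lhthc] add [erljz,hfdt] -> 6 lines: poapt zuldq erljz hfdt awj qejr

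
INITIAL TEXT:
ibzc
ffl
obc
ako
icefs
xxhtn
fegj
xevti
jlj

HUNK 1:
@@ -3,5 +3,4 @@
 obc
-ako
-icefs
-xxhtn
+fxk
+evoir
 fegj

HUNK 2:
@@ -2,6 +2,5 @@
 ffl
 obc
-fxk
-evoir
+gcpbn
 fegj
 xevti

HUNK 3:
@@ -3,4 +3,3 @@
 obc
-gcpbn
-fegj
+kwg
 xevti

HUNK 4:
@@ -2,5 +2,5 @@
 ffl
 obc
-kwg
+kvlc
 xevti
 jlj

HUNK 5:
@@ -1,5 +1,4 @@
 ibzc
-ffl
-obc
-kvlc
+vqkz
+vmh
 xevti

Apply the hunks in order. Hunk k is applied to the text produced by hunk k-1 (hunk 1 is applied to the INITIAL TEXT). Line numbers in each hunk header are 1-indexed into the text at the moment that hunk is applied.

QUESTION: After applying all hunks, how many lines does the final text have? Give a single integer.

Hunk 1: at line 3 remove [ako,icefs,xxhtn] add [fxk,evoir] -> 8 lines: ibzc ffl obc fxk evoir fegj xevti jlj
Hunk 2: at line 2 remove [fxk,evoir] add [gcpbn] -> 7 lines: ibzc ffl obc gcpbn fegj xevti jlj
Hunk 3: at line 3 remove [gcpbn,fegj] add [kwg] -> 6 lines: ibzc ffl obc kwg xevti jlj
Hunk 4: at line 2 remove [kwg] add [kvlc] -> 6 lines: ibzc ffl obc kvlc xevti jlj
Hunk 5: at line 1 remove [ffl,obc,kvlc] add [vqkz,vmh] -> 5 lines: ibzc vqkz vmh xevti jlj
Final line count: 5

Answer: 5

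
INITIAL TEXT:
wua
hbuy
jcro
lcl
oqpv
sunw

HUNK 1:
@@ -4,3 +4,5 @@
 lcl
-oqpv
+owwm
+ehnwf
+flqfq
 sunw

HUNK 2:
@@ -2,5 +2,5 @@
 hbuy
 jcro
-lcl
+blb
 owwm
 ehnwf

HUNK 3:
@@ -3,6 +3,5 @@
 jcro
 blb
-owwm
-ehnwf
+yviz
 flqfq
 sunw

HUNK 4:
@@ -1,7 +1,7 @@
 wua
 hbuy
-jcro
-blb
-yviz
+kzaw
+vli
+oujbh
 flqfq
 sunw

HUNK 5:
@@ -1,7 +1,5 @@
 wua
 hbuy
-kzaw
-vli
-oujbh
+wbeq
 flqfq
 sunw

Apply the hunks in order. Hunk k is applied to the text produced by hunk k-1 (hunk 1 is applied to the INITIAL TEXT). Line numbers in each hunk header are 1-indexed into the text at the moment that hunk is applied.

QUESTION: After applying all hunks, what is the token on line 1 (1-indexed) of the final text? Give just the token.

Hunk 1: at line 4 remove [oqpv] add [owwm,ehnwf,flqfq] -> 8 lines: wua hbuy jcro lcl owwm ehnwf flqfq sunw
Hunk 2: at line 2 remove [lcl] add [blb] -> 8 lines: wua hbuy jcro blb owwm ehnwf flqfq sunw
Hunk 3: at line 3 remove [owwm,ehnwf] add [yviz] -> 7 lines: wua hbuy jcro blb yviz flqfq sunw
Hunk 4: at line 1 remove [jcro,blb,yviz] add [kzaw,vli,oujbh] -> 7 lines: wua hbuy kzaw vli oujbh flqfq sunw
Hunk 5: at line 1 remove [kzaw,vli,oujbh] add [wbeq] -> 5 lines: wua hbuy wbeq flqfq sunw
Final line 1: wua

Answer: wua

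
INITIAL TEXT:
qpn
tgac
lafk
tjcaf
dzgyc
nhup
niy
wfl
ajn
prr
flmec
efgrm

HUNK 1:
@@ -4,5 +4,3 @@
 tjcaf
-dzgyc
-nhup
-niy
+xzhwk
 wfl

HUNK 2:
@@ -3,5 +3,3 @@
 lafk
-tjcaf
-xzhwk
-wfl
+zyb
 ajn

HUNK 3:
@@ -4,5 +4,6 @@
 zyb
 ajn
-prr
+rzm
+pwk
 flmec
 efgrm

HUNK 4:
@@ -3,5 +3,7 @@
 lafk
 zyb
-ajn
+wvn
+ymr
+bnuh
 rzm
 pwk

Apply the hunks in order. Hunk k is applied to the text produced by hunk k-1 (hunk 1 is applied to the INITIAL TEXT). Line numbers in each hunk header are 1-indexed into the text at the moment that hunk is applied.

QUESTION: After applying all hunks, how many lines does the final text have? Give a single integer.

Hunk 1: at line 4 remove [dzgyc,nhup,niy] add [xzhwk] -> 10 lines: qpn tgac lafk tjcaf xzhwk wfl ajn prr flmec efgrm
Hunk 2: at line 3 remove [tjcaf,xzhwk,wfl] add [zyb] -> 8 lines: qpn tgac lafk zyb ajn prr flmec efgrm
Hunk 3: at line 4 remove [prr] add [rzm,pwk] -> 9 lines: qpn tgac lafk zyb ajn rzm pwk flmec efgrm
Hunk 4: at line 3 remove [ajn] add [wvn,ymr,bnuh] -> 11 lines: qpn tgac lafk zyb wvn ymr bnuh rzm pwk flmec efgrm
Final line count: 11

Answer: 11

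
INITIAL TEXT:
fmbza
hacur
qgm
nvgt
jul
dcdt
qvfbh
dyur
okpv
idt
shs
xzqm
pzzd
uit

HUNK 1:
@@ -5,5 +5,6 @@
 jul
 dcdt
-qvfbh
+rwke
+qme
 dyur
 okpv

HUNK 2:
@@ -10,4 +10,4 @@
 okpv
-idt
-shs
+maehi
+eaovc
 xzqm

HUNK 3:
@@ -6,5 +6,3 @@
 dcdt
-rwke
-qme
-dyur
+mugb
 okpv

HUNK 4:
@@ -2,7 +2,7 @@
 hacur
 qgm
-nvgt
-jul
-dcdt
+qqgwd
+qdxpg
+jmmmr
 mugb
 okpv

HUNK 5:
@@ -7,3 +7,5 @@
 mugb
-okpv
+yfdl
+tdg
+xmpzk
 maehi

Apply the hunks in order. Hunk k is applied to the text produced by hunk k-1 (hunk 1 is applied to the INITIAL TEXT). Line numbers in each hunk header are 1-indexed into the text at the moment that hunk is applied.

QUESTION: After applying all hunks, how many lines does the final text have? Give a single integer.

Hunk 1: at line 5 remove [qvfbh] add [rwke,qme] -> 15 lines: fmbza hacur qgm nvgt jul dcdt rwke qme dyur okpv idt shs xzqm pzzd uit
Hunk 2: at line 10 remove [idt,shs] add [maehi,eaovc] -> 15 lines: fmbza hacur qgm nvgt jul dcdt rwke qme dyur okpv maehi eaovc xzqm pzzd uit
Hunk 3: at line 6 remove [rwke,qme,dyur] add [mugb] -> 13 lines: fmbza hacur qgm nvgt jul dcdt mugb okpv maehi eaovc xzqm pzzd uit
Hunk 4: at line 2 remove [nvgt,jul,dcdt] add [qqgwd,qdxpg,jmmmr] -> 13 lines: fmbza hacur qgm qqgwd qdxpg jmmmr mugb okpv maehi eaovc xzqm pzzd uit
Hunk 5: at line 7 remove [okpv] add [yfdl,tdg,xmpzk] -> 15 lines: fmbza hacur qgm qqgwd qdxpg jmmmr mugb yfdl tdg xmpzk maehi eaovc xzqm pzzd uit
Final line count: 15

Answer: 15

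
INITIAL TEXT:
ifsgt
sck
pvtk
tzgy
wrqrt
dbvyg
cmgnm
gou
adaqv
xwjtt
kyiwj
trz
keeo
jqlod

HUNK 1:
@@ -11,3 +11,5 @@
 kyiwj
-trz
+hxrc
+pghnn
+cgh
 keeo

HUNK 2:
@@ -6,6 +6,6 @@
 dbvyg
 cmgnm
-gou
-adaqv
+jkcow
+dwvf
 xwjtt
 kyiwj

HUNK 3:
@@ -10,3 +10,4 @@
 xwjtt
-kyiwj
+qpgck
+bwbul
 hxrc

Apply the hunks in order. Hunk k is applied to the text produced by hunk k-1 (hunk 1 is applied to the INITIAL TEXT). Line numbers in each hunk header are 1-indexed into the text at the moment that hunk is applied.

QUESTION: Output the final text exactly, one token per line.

Answer: ifsgt
sck
pvtk
tzgy
wrqrt
dbvyg
cmgnm
jkcow
dwvf
xwjtt
qpgck
bwbul
hxrc
pghnn
cgh
keeo
jqlod

Derivation:
Hunk 1: at line 11 remove [trz] add [hxrc,pghnn,cgh] -> 16 lines: ifsgt sck pvtk tzgy wrqrt dbvyg cmgnm gou adaqv xwjtt kyiwj hxrc pghnn cgh keeo jqlod
Hunk 2: at line 6 remove [gou,adaqv] add [jkcow,dwvf] -> 16 lines: ifsgt sck pvtk tzgy wrqrt dbvyg cmgnm jkcow dwvf xwjtt kyiwj hxrc pghnn cgh keeo jqlod
Hunk 3: at line 10 remove [kyiwj] add [qpgck,bwbul] -> 17 lines: ifsgt sck pvtk tzgy wrqrt dbvyg cmgnm jkcow dwvf xwjtt qpgck bwbul hxrc pghnn cgh keeo jqlod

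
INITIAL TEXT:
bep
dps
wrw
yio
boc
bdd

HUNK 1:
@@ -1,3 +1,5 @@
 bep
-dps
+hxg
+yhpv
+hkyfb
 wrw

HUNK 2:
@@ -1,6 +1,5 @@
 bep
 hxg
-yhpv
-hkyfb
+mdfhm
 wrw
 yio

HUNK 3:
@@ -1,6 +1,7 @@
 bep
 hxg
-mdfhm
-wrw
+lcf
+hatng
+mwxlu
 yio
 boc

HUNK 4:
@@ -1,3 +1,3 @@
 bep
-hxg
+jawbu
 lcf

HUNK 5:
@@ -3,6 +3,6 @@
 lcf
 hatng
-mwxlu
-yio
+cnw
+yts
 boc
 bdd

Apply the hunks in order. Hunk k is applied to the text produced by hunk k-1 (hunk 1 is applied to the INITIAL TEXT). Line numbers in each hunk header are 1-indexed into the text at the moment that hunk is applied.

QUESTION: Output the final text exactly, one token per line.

Hunk 1: at line 1 remove [dps] add [hxg,yhpv,hkyfb] -> 8 lines: bep hxg yhpv hkyfb wrw yio boc bdd
Hunk 2: at line 1 remove [yhpv,hkyfb] add [mdfhm] -> 7 lines: bep hxg mdfhm wrw yio boc bdd
Hunk 3: at line 1 remove [mdfhm,wrw] add [lcf,hatng,mwxlu] -> 8 lines: bep hxg lcf hatng mwxlu yio boc bdd
Hunk 4: at line 1 remove [hxg] add [jawbu] -> 8 lines: bep jawbu lcf hatng mwxlu yio boc bdd
Hunk 5: at line 3 remove [mwxlu,yio] add [cnw,yts] -> 8 lines: bep jawbu lcf hatng cnw yts boc bdd

Answer: bep
jawbu
lcf
hatng
cnw
yts
boc
bdd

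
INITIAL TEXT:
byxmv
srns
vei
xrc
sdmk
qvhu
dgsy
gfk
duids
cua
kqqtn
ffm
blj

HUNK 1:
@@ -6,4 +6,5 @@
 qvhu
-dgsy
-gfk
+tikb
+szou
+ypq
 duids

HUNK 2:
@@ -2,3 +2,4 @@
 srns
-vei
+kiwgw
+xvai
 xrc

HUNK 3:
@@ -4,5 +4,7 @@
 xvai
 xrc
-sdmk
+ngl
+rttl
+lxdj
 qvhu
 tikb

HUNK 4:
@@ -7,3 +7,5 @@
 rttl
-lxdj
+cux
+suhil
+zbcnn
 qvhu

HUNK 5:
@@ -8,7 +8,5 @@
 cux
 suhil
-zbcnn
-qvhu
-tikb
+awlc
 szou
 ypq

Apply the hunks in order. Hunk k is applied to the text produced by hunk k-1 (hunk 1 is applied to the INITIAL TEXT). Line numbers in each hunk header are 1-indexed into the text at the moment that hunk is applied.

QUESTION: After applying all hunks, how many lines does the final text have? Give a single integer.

Hunk 1: at line 6 remove [dgsy,gfk] add [tikb,szou,ypq] -> 14 lines: byxmv srns vei xrc sdmk qvhu tikb szou ypq duids cua kqqtn ffm blj
Hunk 2: at line 2 remove [vei] add [kiwgw,xvai] -> 15 lines: byxmv srns kiwgw xvai xrc sdmk qvhu tikb szou ypq duids cua kqqtn ffm blj
Hunk 3: at line 4 remove [sdmk] add [ngl,rttl,lxdj] -> 17 lines: byxmv srns kiwgw xvai xrc ngl rttl lxdj qvhu tikb szou ypq duids cua kqqtn ffm blj
Hunk 4: at line 7 remove [lxdj] add [cux,suhil,zbcnn] -> 19 lines: byxmv srns kiwgw xvai xrc ngl rttl cux suhil zbcnn qvhu tikb szou ypq duids cua kqqtn ffm blj
Hunk 5: at line 8 remove [zbcnn,qvhu,tikb] add [awlc] -> 17 lines: byxmv srns kiwgw xvai xrc ngl rttl cux suhil awlc szou ypq duids cua kqqtn ffm blj
Final line count: 17

Answer: 17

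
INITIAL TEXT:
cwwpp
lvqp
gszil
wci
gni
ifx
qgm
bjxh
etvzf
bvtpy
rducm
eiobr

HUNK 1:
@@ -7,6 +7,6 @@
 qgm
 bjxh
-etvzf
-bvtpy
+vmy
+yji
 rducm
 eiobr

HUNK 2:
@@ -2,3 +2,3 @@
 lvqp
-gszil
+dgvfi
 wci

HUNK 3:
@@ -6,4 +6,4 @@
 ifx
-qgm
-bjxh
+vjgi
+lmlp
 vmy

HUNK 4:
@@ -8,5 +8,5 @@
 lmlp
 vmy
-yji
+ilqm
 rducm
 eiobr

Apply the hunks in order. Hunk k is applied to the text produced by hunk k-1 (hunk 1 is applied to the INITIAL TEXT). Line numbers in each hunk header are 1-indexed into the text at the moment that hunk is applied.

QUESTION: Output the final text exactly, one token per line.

Hunk 1: at line 7 remove [etvzf,bvtpy] add [vmy,yji] -> 12 lines: cwwpp lvqp gszil wci gni ifx qgm bjxh vmy yji rducm eiobr
Hunk 2: at line 2 remove [gszil] add [dgvfi] -> 12 lines: cwwpp lvqp dgvfi wci gni ifx qgm bjxh vmy yji rducm eiobr
Hunk 3: at line 6 remove [qgm,bjxh] add [vjgi,lmlp] -> 12 lines: cwwpp lvqp dgvfi wci gni ifx vjgi lmlp vmy yji rducm eiobr
Hunk 4: at line 8 remove [yji] add [ilqm] -> 12 lines: cwwpp lvqp dgvfi wci gni ifx vjgi lmlp vmy ilqm rducm eiobr

Answer: cwwpp
lvqp
dgvfi
wci
gni
ifx
vjgi
lmlp
vmy
ilqm
rducm
eiobr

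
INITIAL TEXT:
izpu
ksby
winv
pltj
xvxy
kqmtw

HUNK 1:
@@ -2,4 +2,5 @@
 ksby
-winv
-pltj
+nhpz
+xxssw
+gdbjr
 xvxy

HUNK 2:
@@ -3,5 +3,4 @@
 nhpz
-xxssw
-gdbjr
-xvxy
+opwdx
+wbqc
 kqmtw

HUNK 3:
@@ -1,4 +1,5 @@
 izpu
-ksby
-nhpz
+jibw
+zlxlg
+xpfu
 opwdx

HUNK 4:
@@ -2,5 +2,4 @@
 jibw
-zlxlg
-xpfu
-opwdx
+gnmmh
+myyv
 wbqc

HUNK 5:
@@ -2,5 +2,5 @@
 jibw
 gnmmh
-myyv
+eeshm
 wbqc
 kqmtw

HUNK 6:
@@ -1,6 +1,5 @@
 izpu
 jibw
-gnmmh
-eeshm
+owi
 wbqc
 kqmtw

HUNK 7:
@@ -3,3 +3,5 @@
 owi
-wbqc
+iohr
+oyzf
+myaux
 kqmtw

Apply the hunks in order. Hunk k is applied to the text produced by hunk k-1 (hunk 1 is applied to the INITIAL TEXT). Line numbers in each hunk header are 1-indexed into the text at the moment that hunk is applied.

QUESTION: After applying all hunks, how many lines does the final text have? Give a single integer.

Hunk 1: at line 2 remove [winv,pltj] add [nhpz,xxssw,gdbjr] -> 7 lines: izpu ksby nhpz xxssw gdbjr xvxy kqmtw
Hunk 2: at line 3 remove [xxssw,gdbjr,xvxy] add [opwdx,wbqc] -> 6 lines: izpu ksby nhpz opwdx wbqc kqmtw
Hunk 3: at line 1 remove [ksby,nhpz] add [jibw,zlxlg,xpfu] -> 7 lines: izpu jibw zlxlg xpfu opwdx wbqc kqmtw
Hunk 4: at line 2 remove [zlxlg,xpfu,opwdx] add [gnmmh,myyv] -> 6 lines: izpu jibw gnmmh myyv wbqc kqmtw
Hunk 5: at line 2 remove [myyv] add [eeshm] -> 6 lines: izpu jibw gnmmh eeshm wbqc kqmtw
Hunk 6: at line 1 remove [gnmmh,eeshm] add [owi] -> 5 lines: izpu jibw owi wbqc kqmtw
Hunk 7: at line 3 remove [wbqc] add [iohr,oyzf,myaux] -> 7 lines: izpu jibw owi iohr oyzf myaux kqmtw
Final line count: 7

Answer: 7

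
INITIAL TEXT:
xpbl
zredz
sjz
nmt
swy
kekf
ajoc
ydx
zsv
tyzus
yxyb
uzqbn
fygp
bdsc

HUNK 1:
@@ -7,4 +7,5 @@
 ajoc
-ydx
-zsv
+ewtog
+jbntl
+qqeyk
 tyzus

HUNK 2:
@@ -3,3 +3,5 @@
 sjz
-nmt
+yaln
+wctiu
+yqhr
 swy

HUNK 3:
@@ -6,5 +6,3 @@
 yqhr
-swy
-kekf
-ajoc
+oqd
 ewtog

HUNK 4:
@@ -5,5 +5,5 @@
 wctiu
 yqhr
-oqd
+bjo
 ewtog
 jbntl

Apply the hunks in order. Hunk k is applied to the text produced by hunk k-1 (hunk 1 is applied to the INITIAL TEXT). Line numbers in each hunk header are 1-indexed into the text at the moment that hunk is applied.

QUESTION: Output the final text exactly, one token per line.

Hunk 1: at line 7 remove [ydx,zsv] add [ewtog,jbntl,qqeyk] -> 15 lines: xpbl zredz sjz nmt swy kekf ajoc ewtog jbntl qqeyk tyzus yxyb uzqbn fygp bdsc
Hunk 2: at line 3 remove [nmt] add [yaln,wctiu,yqhr] -> 17 lines: xpbl zredz sjz yaln wctiu yqhr swy kekf ajoc ewtog jbntl qqeyk tyzus yxyb uzqbn fygp bdsc
Hunk 3: at line 6 remove [swy,kekf,ajoc] add [oqd] -> 15 lines: xpbl zredz sjz yaln wctiu yqhr oqd ewtog jbntl qqeyk tyzus yxyb uzqbn fygp bdsc
Hunk 4: at line 5 remove [oqd] add [bjo] -> 15 lines: xpbl zredz sjz yaln wctiu yqhr bjo ewtog jbntl qqeyk tyzus yxyb uzqbn fygp bdsc

Answer: xpbl
zredz
sjz
yaln
wctiu
yqhr
bjo
ewtog
jbntl
qqeyk
tyzus
yxyb
uzqbn
fygp
bdsc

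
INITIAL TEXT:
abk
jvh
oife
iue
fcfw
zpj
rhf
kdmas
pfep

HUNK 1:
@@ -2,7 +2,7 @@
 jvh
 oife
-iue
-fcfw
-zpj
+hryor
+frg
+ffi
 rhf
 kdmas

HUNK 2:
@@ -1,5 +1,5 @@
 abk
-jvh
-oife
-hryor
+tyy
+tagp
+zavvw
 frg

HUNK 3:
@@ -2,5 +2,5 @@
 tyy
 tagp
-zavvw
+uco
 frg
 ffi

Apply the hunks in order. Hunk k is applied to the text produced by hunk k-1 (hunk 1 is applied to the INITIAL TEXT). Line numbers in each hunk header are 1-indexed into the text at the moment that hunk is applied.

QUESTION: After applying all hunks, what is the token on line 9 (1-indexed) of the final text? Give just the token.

Answer: pfep

Derivation:
Hunk 1: at line 2 remove [iue,fcfw,zpj] add [hryor,frg,ffi] -> 9 lines: abk jvh oife hryor frg ffi rhf kdmas pfep
Hunk 2: at line 1 remove [jvh,oife,hryor] add [tyy,tagp,zavvw] -> 9 lines: abk tyy tagp zavvw frg ffi rhf kdmas pfep
Hunk 3: at line 2 remove [zavvw] add [uco] -> 9 lines: abk tyy tagp uco frg ffi rhf kdmas pfep
Final line 9: pfep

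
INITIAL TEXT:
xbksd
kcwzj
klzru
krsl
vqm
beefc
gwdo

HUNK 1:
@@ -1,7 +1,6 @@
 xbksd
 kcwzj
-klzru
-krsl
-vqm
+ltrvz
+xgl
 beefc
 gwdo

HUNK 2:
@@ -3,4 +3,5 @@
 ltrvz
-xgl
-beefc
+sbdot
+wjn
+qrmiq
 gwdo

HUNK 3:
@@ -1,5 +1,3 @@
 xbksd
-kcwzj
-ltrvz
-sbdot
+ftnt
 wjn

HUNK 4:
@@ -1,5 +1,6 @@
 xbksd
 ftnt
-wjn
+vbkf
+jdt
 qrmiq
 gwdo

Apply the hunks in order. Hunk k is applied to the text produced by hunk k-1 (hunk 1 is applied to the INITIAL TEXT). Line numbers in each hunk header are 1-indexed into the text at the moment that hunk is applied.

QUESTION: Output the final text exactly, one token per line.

Answer: xbksd
ftnt
vbkf
jdt
qrmiq
gwdo

Derivation:
Hunk 1: at line 1 remove [klzru,krsl,vqm] add [ltrvz,xgl] -> 6 lines: xbksd kcwzj ltrvz xgl beefc gwdo
Hunk 2: at line 3 remove [xgl,beefc] add [sbdot,wjn,qrmiq] -> 7 lines: xbksd kcwzj ltrvz sbdot wjn qrmiq gwdo
Hunk 3: at line 1 remove [kcwzj,ltrvz,sbdot] add [ftnt] -> 5 lines: xbksd ftnt wjn qrmiq gwdo
Hunk 4: at line 1 remove [wjn] add [vbkf,jdt] -> 6 lines: xbksd ftnt vbkf jdt qrmiq gwdo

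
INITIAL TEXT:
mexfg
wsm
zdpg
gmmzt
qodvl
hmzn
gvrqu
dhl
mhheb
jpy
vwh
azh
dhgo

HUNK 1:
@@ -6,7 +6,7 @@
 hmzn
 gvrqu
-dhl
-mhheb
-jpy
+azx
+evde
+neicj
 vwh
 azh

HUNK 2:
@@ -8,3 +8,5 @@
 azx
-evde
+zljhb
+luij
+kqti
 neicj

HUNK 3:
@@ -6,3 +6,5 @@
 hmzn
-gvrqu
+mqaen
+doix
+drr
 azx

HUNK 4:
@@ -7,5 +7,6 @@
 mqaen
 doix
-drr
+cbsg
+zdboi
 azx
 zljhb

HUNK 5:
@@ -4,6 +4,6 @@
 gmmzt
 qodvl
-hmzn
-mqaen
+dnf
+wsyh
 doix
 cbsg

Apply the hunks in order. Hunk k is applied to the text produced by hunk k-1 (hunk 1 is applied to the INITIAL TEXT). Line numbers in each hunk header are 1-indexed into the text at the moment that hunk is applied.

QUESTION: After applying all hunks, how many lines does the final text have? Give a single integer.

Answer: 18

Derivation:
Hunk 1: at line 6 remove [dhl,mhheb,jpy] add [azx,evde,neicj] -> 13 lines: mexfg wsm zdpg gmmzt qodvl hmzn gvrqu azx evde neicj vwh azh dhgo
Hunk 2: at line 8 remove [evde] add [zljhb,luij,kqti] -> 15 lines: mexfg wsm zdpg gmmzt qodvl hmzn gvrqu azx zljhb luij kqti neicj vwh azh dhgo
Hunk 3: at line 6 remove [gvrqu] add [mqaen,doix,drr] -> 17 lines: mexfg wsm zdpg gmmzt qodvl hmzn mqaen doix drr azx zljhb luij kqti neicj vwh azh dhgo
Hunk 4: at line 7 remove [drr] add [cbsg,zdboi] -> 18 lines: mexfg wsm zdpg gmmzt qodvl hmzn mqaen doix cbsg zdboi azx zljhb luij kqti neicj vwh azh dhgo
Hunk 5: at line 4 remove [hmzn,mqaen] add [dnf,wsyh] -> 18 lines: mexfg wsm zdpg gmmzt qodvl dnf wsyh doix cbsg zdboi azx zljhb luij kqti neicj vwh azh dhgo
Final line count: 18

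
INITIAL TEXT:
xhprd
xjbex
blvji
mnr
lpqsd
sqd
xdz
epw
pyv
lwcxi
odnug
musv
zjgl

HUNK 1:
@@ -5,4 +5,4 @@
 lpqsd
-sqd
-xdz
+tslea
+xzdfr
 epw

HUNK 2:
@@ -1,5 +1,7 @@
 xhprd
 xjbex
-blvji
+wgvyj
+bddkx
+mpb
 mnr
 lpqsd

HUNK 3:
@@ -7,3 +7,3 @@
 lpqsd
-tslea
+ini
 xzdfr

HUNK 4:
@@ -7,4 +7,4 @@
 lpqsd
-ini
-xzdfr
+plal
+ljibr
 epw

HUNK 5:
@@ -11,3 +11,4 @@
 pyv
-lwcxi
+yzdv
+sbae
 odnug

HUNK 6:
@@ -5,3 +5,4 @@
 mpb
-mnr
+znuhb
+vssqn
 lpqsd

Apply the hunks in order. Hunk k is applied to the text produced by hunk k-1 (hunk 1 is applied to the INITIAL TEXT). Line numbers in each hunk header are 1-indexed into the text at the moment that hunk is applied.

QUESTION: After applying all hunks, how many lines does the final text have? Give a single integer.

Hunk 1: at line 5 remove [sqd,xdz] add [tslea,xzdfr] -> 13 lines: xhprd xjbex blvji mnr lpqsd tslea xzdfr epw pyv lwcxi odnug musv zjgl
Hunk 2: at line 1 remove [blvji] add [wgvyj,bddkx,mpb] -> 15 lines: xhprd xjbex wgvyj bddkx mpb mnr lpqsd tslea xzdfr epw pyv lwcxi odnug musv zjgl
Hunk 3: at line 7 remove [tslea] add [ini] -> 15 lines: xhprd xjbex wgvyj bddkx mpb mnr lpqsd ini xzdfr epw pyv lwcxi odnug musv zjgl
Hunk 4: at line 7 remove [ini,xzdfr] add [plal,ljibr] -> 15 lines: xhprd xjbex wgvyj bddkx mpb mnr lpqsd plal ljibr epw pyv lwcxi odnug musv zjgl
Hunk 5: at line 11 remove [lwcxi] add [yzdv,sbae] -> 16 lines: xhprd xjbex wgvyj bddkx mpb mnr lpqsd plal ljibr epw pyv yzdv sbae odnug musv zjgl
Hunk 6: at line 5 remove [mnr] add [znuhb,vssqn] -> 17 lines: xhprd xjbex wgvyj bddkx mpb znuhb vssqn lpqsd plal ljibr epw pyv yzdv sbae odnug musv zjgl
Final line count: 17

Answer: 17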